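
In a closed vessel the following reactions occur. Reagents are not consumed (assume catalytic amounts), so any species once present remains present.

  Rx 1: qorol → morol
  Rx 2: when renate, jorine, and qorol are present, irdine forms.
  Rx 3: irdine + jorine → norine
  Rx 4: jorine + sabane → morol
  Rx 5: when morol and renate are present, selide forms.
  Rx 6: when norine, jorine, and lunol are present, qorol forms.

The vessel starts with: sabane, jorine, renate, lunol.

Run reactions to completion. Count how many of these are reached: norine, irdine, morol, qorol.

1

jorine and sabane present → morol forms (Rx 4).
norine would need irdine and jorine (Rx 3), but irdine never forms.
irdine would need renate, jorine, and qorol (Rx 2), but qorol never forms.
morol: reached.
qorol would need norine, jorine, and lunol (Rx 6), but norine never forms.
Reached: morol — 1 of the 4.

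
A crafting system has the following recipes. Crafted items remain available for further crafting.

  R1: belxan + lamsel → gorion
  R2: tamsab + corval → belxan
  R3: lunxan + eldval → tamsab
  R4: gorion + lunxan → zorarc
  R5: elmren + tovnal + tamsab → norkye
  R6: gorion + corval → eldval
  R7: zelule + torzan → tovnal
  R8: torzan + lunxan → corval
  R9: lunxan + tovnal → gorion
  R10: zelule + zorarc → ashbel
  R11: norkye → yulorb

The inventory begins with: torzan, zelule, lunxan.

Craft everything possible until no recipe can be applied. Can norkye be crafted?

norkye would need elmren, tovnal, and tamsab (R5), but elmren is never obtained.

No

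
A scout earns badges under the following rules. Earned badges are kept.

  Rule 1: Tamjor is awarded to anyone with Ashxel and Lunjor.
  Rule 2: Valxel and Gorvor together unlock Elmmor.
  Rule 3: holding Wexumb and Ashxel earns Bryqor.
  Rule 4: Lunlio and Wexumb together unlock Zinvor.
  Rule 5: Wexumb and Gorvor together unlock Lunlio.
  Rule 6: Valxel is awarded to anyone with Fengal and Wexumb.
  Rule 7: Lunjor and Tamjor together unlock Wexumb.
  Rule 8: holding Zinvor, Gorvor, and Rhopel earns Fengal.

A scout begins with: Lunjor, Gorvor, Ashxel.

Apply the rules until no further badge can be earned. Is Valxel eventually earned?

No

Valxel would need Fengal and Wexumb (Rule 6), but Fengal is never earned.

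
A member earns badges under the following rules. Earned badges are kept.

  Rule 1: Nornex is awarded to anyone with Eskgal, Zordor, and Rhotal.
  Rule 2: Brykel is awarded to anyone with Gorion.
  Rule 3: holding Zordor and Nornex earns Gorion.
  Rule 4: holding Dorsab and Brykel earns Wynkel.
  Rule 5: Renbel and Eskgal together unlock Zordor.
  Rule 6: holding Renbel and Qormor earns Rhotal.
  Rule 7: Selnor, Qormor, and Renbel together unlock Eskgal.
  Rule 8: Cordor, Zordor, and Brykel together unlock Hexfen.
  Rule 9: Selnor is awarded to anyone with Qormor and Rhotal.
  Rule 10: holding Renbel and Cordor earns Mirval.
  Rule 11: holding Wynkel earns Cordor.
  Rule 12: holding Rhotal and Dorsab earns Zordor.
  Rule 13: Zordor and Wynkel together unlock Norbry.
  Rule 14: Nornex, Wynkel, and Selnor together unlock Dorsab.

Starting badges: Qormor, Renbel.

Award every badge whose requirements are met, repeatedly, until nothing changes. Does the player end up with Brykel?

With Renbel and Qormor, Rhotal is earned (Rule 6).
With Qormor and Rhotal, Selnor is earned (Rule 9).
With Selnor, Qormor, and Renbel, Eskgal is earned (Rule 7).
With Renbel and Eskgal, Zordor is earned (Rule 5).
With Eskgal, Zordor, and Rhotal, Nornex is earned (Rule 1).
With Zordor and Nornex, Gorion is earned (Rule 3).
With Gorion, Brykel is earned (Rule 2).

Yes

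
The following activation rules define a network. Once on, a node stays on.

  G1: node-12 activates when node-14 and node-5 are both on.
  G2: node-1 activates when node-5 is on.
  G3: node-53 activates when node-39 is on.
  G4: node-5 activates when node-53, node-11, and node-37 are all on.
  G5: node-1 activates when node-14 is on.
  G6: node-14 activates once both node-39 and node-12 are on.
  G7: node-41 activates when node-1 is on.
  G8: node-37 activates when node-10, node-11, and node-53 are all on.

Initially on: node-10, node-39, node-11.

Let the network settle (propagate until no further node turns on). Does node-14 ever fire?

node-14 would need node-39 and node-12 (G6), but node-12 never turns on.

No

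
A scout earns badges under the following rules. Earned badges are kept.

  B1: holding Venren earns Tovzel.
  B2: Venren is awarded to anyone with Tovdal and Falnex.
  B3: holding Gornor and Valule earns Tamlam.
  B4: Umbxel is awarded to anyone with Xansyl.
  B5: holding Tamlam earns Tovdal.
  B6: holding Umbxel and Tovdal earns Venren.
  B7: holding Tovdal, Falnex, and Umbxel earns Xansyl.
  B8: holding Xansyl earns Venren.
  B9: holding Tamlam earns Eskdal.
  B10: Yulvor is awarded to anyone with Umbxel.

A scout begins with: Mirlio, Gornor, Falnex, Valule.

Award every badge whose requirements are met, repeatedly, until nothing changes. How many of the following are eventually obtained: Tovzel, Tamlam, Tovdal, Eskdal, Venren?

5

With Gornor and Valule, Tamlam is earned (B3).
With Tamlam, Tovdal is earned (B5).
With Tamlam, Eskdal is earned (B9).
With Tovdal and Falnex, Venren is earned (B2).
With Venren, Tovzel is earned (B1).
Tovzel: reached.
Tamlam: reached.
Tovdal: reached.
Eskdal: reached.
Venren: reached.
All 5 are reached.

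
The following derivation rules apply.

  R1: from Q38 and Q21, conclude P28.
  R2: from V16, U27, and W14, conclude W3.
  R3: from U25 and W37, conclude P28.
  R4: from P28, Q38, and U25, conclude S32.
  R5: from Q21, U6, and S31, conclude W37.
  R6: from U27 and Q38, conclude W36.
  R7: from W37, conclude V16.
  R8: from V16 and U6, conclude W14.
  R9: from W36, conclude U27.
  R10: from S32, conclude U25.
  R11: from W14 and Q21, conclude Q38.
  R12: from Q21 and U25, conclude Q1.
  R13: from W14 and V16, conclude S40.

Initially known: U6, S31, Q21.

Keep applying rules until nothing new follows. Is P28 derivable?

Yes

From Q21, U6, and S31, R5 gives W37.
W37 holds, so V16 follows (R7).
From V16 and U6, R8 gives W14.
W14 and Q21 hold, so Q38 follows (R11).
Q38 and Q21 hold, so P28 follows (R1).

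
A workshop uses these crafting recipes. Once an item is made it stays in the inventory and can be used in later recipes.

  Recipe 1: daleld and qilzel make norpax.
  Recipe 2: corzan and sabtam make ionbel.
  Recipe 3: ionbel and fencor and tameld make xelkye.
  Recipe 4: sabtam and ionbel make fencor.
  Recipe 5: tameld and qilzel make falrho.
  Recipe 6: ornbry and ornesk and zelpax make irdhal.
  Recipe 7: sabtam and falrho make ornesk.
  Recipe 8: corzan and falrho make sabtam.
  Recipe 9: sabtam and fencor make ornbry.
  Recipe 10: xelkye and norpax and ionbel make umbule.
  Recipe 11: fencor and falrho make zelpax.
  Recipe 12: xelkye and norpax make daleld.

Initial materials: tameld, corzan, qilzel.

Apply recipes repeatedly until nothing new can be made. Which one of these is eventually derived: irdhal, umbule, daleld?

irdhal

tameld and qilzel → falrho (Recipe 5).
Using Recipe 8, corzan and falrho make sabtam.
corzan and sabtam → ionbel (Recipe 2).
Using Recipe 7, sabtam and falrho make ornesk.
Using Recipe 4, sabtam and ionbel make fencor.
Using Recipe 11, fencor and falrho make zelpax.
sabtam and fencor → ornbry (Recipe 9).
ornbry and ornesk and zelpax → irdhal (Recipe 6).
daleld would need xelkye and norpax (Recipe 12), but norpax is never obtained. umbule would need xelkye, norpax, and ionbel (Recipe 10), but norpax is never obtained.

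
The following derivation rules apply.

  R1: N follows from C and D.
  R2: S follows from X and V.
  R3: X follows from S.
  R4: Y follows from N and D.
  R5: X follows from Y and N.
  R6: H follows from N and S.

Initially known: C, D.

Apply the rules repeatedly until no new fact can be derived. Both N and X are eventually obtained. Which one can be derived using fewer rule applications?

N: C and D hold, so N follows (R1). [1 rule application]
X: C and D hold, so N follows (R1). N and D hold, so Y follows (R4). From Y and N, R5 gives X. [3 rule applications]
N needs fewer.

N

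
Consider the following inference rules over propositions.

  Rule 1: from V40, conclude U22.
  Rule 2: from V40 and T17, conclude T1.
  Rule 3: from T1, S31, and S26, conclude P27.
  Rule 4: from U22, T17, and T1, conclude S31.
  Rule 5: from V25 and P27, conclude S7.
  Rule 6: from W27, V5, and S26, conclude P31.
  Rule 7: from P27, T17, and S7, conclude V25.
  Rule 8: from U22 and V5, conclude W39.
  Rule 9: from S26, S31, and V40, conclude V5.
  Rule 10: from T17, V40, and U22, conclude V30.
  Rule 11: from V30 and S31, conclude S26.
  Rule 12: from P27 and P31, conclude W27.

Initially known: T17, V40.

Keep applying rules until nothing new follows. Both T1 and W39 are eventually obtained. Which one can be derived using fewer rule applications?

T1: From V40 and T17, Rule 2 gives T1. [1 rule application]
W39: From V40 and T17, Rule 2 gives T1. V40 holds, so U22 follows (Rule 1). U22, T17, and T1 hold, so S31 follows (Rule 4). T17, V40, and U22 hold, so V30 follows (Rule 10). From V30 and S31, Rule 11 gives S26. From S26, S31, and V40, Rule 9 gives V5. U22 and V5 hold, so W39 follows (Rule 8). [7 rule applications]
T1 needs fewer.

T1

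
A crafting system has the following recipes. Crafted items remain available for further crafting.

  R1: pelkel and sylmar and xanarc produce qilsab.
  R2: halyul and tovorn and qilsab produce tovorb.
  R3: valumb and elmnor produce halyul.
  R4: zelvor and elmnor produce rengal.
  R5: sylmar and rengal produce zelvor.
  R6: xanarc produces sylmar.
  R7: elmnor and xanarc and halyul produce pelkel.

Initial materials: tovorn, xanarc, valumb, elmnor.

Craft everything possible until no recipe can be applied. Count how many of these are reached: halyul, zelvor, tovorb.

2

Using R3, valumb and elmnor make halyul.
xanarc → sylmar (R6).
Using R7, elmnor, xanarc, and halyul make pelkel.
Using R1, pelkel, sylmar, and xanarc make qilsab.
halyul and tovorn and qilsab → tovorb (R2).
halyul: reached.
zelvor would need sylmar and rengal (R5), but rengal is never obtained.
tovorb: reached.
Reached: halyul and tovorb — 2 of the 3.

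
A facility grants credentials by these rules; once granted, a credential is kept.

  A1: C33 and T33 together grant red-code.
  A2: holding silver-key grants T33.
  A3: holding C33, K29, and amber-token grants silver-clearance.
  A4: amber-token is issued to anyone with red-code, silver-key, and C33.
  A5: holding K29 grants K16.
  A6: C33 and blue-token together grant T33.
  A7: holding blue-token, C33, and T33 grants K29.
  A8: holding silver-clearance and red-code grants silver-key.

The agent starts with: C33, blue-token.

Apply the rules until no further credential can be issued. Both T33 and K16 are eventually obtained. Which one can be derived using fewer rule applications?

T33: Holding C33 and blue-token grants T33 (A6). [1 rule application]
K16: Holding C33 and blue-token grants T33 (A6). Holding blue-token, C33, and T33 grants K29 (A7). Holding K29 grants K16 (A5). [3 rule applications]
T33 needs fewer.

T33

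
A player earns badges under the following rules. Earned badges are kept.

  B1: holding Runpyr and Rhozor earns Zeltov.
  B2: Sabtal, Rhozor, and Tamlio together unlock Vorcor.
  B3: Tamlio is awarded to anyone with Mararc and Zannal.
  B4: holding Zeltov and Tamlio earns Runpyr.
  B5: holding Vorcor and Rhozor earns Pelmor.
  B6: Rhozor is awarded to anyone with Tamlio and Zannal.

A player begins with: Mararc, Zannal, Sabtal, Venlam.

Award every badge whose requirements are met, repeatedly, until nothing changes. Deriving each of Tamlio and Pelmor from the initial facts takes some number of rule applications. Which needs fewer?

Tamlio

Tamlio: With Mararc and Zannal, Tamlio is earned (B3). [1 rule application]
Pelmor: With Mararc and Zannal, Tamlio is earned (B3). With Tamlio and Zannal, Rhozor is earned (B6). With Sabtal, Rhozor, and Tamlio, Vorcor is earned (B2). With Vorcor and Rhozor, Pelmor is earned (B5). [4 rule applications]
Tamlio needs fewer.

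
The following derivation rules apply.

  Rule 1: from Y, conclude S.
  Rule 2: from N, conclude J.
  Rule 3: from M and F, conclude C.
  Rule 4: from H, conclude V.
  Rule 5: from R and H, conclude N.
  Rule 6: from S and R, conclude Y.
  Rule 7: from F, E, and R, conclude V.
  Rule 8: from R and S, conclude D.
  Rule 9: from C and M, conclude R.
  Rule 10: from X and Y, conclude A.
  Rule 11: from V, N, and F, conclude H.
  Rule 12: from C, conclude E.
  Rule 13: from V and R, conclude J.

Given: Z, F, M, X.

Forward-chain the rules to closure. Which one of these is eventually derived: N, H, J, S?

From M and F, Rule 3 gives C.
From C and M, Rule 9 gives R.
From C, Rule 12 gives E.
From F, E, and R, Rule 7 gives V.
From V and R, Rule 13 gives J.
H would need V, N, and F (Rule 11), but N is never established. S would need Y (Rule 1), but Y is never established. N would need R and H (Rule 5), but H is never established.

J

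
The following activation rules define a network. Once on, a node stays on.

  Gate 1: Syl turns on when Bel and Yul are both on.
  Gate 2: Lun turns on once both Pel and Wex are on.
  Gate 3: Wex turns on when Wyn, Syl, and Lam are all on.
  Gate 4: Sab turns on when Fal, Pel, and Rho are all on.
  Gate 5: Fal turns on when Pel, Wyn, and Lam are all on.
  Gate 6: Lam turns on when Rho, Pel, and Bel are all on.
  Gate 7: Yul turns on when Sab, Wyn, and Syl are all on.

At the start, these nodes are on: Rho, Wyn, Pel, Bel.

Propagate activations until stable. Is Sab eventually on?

Yes

Rho, Pel, and Bel are on, so Lam turns on (Gate 6).
Gate 5: Pel, Wyn, and Lam on → Fal on.
Fal, Pel, and Rho are on, so Sab turns on (Gate 4).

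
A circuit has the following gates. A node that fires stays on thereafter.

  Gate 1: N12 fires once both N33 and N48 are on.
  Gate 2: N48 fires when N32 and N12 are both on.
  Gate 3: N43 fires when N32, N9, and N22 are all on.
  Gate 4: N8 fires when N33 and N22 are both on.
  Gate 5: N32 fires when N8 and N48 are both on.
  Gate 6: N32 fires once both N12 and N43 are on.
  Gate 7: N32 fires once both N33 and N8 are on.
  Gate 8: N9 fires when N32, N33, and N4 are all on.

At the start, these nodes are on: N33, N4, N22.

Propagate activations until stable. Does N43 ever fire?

Yes

N33 and N22 are on, so N8 fires (Gate 4).
N33 and N8 are on, so N32 fires (Gate 7).
N32, N33, and N4 are on, so N9 fires (Gate 8).
Gate 3: N32, N9, and N22 on → N43 on.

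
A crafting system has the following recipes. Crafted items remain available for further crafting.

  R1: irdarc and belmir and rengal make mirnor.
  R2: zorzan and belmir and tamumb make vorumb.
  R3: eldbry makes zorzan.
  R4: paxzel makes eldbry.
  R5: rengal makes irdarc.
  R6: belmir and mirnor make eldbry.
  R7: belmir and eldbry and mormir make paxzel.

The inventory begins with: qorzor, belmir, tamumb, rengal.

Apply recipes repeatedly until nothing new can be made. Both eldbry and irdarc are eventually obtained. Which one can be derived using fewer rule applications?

irdarc

irdarc: Using R5, rengal makes irdarc. [1 rule application]
eldbry: Using R5, rengal makes irdarc. Using R1, irdarc, belmir, and rengal make mirnor. belmir and mirnor → eldbry (R6). [3 rule applications]
irdarc needs fewer.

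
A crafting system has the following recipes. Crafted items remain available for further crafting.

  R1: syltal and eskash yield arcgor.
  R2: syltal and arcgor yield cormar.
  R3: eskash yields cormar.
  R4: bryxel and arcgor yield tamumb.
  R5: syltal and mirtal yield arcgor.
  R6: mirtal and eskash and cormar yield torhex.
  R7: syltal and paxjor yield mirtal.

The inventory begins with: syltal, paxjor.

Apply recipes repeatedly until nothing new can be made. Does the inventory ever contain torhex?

No

torhex would need mirtal, eskash, and cormar (R6), but eskash is never obtained.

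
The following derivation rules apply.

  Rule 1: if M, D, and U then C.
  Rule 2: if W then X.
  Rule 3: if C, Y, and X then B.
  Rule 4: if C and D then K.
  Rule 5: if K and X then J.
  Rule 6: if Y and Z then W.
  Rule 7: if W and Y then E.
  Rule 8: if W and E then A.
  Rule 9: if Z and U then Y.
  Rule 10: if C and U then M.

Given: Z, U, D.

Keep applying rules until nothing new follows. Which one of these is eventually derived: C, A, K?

From Z and U, Rule 9 gives Y.
From Y and Z, Rule 6 gives W.
W and Y hold, so E follows (Rule 7).
From W and E, Rule 8 gives A.
C would need M, D, and U (Rule 1), but M is never established. K would need C and D (Rule 4), but C is never established.

A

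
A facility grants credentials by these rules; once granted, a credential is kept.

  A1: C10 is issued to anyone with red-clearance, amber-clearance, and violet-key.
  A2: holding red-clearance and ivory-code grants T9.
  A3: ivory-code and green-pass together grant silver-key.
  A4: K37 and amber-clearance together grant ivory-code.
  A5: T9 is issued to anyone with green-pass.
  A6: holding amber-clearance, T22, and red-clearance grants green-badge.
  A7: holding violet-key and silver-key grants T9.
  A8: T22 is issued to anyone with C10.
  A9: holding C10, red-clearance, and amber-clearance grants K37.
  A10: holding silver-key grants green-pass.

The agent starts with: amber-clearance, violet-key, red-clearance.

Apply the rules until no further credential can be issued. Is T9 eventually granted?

Holding red-clearance, amber-clearance, and violet-key grants C10 (A1).
Holding C10, red-clearance, and amber-clearance grants K37 (A9).
Holding K37 and amber-clearance grants ivory-code (A4).
Holding red-clearance and ivory-code grants T9 (A2).

Yes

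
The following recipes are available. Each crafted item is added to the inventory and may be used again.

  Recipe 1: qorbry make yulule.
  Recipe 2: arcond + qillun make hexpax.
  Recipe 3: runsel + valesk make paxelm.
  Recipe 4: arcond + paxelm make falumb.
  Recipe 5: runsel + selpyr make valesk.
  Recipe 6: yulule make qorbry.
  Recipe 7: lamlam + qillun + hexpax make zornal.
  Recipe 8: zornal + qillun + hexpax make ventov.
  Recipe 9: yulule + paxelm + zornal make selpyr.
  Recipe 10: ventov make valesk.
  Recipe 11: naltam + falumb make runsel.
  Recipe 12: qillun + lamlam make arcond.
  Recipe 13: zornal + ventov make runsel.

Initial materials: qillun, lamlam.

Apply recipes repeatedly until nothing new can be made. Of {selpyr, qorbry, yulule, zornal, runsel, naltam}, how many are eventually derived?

2

qillun + lamlam → arcond (Recipe 12).
Using Recipe 2, arcond and qillun make hexpax.
Using Recipe 7, lamlam, qillun, and hexpax make zornal.
Using Recipe 8, zornal, qillun, and hexpax make ventov.
zornal + ventov → runsel (Recipe 13).
selpyr would need yulule, paxelm, and zornal (Recipe 9), but yulule is never obtained.
qorbry would need yulule (Recipe 6), but yulule is never obtained.
yulule would need qorbry (Recipe 1), but qorbry is never obtained.
zornal: reached.
runsel: reached.
No rule produces naltam, and it is not given.
Reached: zornal and runsel — 2 of the 6.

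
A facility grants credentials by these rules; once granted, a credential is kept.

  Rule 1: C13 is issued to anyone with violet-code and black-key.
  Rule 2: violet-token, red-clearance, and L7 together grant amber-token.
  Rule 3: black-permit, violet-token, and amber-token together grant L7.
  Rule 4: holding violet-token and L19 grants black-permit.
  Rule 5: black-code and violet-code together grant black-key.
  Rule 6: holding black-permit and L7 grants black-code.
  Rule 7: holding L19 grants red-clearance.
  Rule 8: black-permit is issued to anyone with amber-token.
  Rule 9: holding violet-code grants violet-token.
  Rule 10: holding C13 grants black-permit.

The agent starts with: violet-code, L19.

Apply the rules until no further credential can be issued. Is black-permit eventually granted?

Holding violet-code grants violet-token (Rule 9).
Holding violet-token and L19 grants black-permit (Rule 4).

Yes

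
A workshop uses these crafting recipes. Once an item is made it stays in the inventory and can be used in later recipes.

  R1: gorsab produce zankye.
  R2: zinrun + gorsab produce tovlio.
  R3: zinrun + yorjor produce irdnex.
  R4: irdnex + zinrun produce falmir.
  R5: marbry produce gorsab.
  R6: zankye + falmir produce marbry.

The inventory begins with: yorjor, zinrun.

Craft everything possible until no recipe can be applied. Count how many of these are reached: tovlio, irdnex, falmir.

2

zinrun + yorjor → irdnex (R3).
Using R4, irdnex and zinrun make falmir.
tovlio would need zinrun and gorsab (R2), but gorsab is never obtained.
irdnex: reached.
falmir: reached.
Reached: irdnex and falmir — 2 of the 3.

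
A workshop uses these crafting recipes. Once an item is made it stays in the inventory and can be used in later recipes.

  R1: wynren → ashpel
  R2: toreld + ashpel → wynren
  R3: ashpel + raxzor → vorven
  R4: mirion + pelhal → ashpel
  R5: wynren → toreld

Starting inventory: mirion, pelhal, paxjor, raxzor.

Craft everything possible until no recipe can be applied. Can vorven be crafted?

Using R4, mirion and pelhal make ashpel.
Using R3, ashpel and raxzor make vorven.

Yes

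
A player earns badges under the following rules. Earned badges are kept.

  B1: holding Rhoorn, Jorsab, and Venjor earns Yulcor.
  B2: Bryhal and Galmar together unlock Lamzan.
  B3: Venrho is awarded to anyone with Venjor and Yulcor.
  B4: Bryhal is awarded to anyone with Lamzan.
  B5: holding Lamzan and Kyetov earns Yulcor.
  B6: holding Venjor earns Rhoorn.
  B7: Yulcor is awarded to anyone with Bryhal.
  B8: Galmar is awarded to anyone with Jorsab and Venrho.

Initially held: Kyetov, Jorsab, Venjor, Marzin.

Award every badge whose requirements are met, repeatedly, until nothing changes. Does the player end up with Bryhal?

Bryhal would need Lamzan (B4), but Lamzan is never earned.

No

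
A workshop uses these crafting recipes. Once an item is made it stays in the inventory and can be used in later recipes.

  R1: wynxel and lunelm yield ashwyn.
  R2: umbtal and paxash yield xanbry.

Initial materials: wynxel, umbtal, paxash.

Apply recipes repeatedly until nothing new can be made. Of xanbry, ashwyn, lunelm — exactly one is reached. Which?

xanbry

umbtal and paxash → xanbry (R2).
No rule produces lunelm, and it is not given. ashwyn would need wynxel and lunelm (R1), but lunelm is never obtained.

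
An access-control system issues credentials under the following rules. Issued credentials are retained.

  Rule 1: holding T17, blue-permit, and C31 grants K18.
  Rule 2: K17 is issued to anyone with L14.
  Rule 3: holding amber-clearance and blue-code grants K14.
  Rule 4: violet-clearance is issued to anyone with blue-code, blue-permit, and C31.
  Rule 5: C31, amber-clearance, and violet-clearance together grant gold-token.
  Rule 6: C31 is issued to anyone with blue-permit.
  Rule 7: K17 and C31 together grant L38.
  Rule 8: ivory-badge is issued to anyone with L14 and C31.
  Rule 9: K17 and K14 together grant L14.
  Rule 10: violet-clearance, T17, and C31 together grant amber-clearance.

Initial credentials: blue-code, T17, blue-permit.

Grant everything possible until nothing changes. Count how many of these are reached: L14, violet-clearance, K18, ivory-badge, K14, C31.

Holding blue-permit grants C31 (Rule 6).
Holding T17, blue-permit, and C31 grants K18 (Rule 1).
Holding blue-code, blue-permit, and C31 grants violet-clearance (Rule 4).
Holding violet-clearance, T17, and C31 grants amber-clearance (Rule 10).
Holding amber-clearance and blue-code grants K14 (Rule 3).
L14 would need K17 and K14 (Rule 9), but K17 is never granted.
violet-clearance: reached.
K18: reached.
ivory-badge would need L14 and C31 (Rule 8), but L14 is never granted.
K14: reached.
C31: reached.
Reached: violet-clearance, K18, K14, and C31 — 4 of the 6.

4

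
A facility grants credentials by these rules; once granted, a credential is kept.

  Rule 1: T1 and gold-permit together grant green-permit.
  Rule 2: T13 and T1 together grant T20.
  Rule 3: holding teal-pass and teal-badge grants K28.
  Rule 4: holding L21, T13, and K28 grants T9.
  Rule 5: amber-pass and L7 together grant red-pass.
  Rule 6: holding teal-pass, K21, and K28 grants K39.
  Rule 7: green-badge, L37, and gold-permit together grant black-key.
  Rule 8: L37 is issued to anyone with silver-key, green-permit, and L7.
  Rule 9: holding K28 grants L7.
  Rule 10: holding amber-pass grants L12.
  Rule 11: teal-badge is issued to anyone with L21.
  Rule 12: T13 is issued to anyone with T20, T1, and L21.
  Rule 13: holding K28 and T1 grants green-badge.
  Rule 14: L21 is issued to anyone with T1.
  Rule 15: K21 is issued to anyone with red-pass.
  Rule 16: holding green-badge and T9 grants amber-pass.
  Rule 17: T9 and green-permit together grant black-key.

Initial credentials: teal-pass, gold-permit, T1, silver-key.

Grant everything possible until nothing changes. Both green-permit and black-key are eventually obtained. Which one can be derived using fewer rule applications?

green-permit

green-permit: Holding T1 and gold-permit grants green-permit (Rule 1). [1 rule application]
black-key: Holding T1 and gold-permit grants green-permit (Rule 1). Holding T1 grants L21 (Rule 14). Holding L21 grants teal-badge (Rule 11). Holding teal-pass and teal-badge grants K28 (Rule 3). Holding K28 and T1 grants green-badge (Rule 13). Holding K28 grants L7 (Rule 9). Holding silver-key, green-permit, and L7 grants L37 (Rule 8). Holding green-badge, L37, and gold-permit grants black-key (Rule 7). [8 rule applications]
green-permit needs fewer.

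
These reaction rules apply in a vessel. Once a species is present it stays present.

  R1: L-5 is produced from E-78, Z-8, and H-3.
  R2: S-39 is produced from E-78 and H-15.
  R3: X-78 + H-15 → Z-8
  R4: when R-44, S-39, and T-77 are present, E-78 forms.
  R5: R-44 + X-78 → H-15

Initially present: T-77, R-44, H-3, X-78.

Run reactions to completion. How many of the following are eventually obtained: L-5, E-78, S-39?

L-5 would need E-78, Z-8, and H-3 (R1), but E-78 never forms.
E-78 would need R-44, S-39, and T-77 (R4), but S-39 never forms.
S-39 would need E-78 and H-15 (R2), but E-78 never forms.
None of the 3 are reached.

0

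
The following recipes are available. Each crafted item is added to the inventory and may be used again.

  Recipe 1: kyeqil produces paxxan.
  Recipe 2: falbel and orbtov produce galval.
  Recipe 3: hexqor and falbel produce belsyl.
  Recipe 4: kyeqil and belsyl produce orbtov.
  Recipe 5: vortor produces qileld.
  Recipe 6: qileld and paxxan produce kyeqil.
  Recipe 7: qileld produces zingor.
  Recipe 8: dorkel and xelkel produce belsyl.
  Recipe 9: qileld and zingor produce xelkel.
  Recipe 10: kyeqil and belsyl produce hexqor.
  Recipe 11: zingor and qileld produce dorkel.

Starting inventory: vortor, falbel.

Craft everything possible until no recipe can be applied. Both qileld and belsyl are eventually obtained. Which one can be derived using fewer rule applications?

qileld: Using Recipe 5, vortor makes qileld. [1 rule application]
belsyl: Using Recipe 5, vortor makes qileld. Using Recipe 7, qileld makes zingor. Using Recipe 9, qileld and zingor make xelkel. Using Recipe 11, zingor and qileld make dorkel. Using Recipe 8, dorkel and xelkel make belsyl. [5 rule applications]
qileld needs fewer.

qileld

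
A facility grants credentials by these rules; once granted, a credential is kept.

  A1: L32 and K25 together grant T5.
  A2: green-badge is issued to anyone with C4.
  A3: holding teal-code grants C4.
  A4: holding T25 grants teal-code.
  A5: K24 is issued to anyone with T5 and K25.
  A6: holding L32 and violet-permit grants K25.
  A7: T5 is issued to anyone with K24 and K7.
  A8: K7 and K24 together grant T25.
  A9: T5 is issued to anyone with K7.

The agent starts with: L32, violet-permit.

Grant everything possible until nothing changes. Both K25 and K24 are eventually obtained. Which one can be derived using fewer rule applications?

K25: Holding L32 and violet-permit grants K25 (A6). [1 rule application]
K24: Holding L32 and violet-permit grants K25 (A6). Holding L32 and K25 grants T5 (A1). Holding T5 and K25 grants K24 (A5). [3 rule applications]
K25 needs fewer.

K25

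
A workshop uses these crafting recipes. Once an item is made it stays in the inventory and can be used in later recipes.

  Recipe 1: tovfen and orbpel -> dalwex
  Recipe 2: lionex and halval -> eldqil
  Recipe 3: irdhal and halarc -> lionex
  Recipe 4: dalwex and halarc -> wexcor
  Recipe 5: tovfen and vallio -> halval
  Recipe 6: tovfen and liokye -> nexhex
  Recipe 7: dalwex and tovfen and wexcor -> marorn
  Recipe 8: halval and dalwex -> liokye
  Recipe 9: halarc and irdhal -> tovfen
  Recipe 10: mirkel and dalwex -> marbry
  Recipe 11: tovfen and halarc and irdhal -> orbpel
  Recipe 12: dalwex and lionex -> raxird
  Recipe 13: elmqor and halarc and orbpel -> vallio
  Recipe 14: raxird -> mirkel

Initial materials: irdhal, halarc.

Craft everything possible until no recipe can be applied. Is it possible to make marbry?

Yes

halarc and irdhal -> tovfen (Recipe 9).
irdhal and halarc -> lionex (Recipe 3).
tovfen and halarc and irdhal -> orbpel (Recipe 11).
tovfen and orbpel -> dalwex (Recipe 1).
dalwex and lionex -> raxird (Recipe 12).
raxird -> mirkel (Recipe 14).
Using Recipe 10, mirkel and dalwex make marbry.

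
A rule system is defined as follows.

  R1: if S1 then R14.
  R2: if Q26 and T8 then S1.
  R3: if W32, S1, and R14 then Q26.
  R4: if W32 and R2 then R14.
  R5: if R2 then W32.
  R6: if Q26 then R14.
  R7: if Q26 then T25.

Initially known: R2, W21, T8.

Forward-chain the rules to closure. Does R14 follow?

R2 holds, so W32 follows (R5).
From W32 and R2, R4 gives R14.

Yes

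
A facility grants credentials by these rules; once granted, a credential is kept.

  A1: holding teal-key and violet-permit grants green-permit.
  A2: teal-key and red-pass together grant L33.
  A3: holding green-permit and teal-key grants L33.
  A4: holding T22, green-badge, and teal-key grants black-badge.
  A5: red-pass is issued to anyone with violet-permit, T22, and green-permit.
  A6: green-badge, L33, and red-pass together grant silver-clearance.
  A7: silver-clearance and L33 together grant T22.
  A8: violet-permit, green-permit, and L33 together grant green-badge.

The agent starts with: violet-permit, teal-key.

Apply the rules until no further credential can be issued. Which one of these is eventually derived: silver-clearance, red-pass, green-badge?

Holding teal-key and violet-permit grants green-permit (A1).
Holding green-permit and teal-key grants L33 (A3).
Holding violet-permit, green-permit, and L33 grants green-badge (A8).
red-pass would need violet-permit, T22, and green-permit (A5), but T22 is never granted. silver-clearance would need green-badge, L33, and red-pass (A6), but red-pass is never granted.

green-badge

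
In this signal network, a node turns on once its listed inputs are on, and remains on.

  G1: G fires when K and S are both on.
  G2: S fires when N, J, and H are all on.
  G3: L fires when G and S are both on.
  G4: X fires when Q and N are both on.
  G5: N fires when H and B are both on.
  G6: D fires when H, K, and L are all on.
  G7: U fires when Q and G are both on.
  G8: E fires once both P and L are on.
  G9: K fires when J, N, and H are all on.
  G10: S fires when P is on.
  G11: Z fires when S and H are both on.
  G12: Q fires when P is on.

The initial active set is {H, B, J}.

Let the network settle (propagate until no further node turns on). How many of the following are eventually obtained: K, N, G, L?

4

H and B are on, so N fires (G5).
J, N, and H are on, so K fires (G9).
N, J, and H are on, so S fires (G2).
K and S are on, so G fires (G1).
G3: G and S on → L on.
K: reached.
N: reached.
G: reached.
L: reached.
All 4 are reached.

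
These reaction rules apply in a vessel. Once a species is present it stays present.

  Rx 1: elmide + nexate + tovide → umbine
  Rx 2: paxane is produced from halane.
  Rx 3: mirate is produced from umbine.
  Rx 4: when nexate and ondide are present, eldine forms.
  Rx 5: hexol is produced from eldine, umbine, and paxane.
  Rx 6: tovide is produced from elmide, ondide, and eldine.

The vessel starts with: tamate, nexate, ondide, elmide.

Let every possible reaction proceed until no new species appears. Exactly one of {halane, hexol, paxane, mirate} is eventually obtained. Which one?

mirate

nexate and ondide present → eldine forms (Rx 4).
elmide, ondide, and eldine present → tovide forms (Rx 6).
elmide, nexate, and tovide present → umbine forms (Rx 1).
umbine present → mirate forms (Rx 3).
No rule produces halane, and it is not given. hexol would need eldine, umbine, and paxane (Rx 5), but paxane never forms. paxane would need halane (Rx 2), but halane never forms.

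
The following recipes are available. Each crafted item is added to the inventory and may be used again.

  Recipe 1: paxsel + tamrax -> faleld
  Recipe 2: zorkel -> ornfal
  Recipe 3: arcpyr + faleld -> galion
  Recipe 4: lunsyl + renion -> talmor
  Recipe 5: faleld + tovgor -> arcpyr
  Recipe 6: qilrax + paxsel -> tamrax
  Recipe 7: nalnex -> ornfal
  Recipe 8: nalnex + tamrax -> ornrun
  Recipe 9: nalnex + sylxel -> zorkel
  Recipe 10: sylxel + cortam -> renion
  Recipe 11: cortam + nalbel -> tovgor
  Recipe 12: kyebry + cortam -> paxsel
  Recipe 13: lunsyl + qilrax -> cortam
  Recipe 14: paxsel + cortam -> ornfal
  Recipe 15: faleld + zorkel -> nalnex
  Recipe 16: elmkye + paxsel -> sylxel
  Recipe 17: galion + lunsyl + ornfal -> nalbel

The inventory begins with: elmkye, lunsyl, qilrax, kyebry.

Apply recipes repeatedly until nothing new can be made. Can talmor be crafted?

Yes

lunsyl + qilrax -> cortam (Recipe 13).
kyebry + cortam -> paxsel (Recipe 12).
Using Recipe 16, elmkye and paxsel make sylxel.
Using Recipe 10, sylxel and cortam make renion.
lunsyl + renion -> talmor (Recipe 4).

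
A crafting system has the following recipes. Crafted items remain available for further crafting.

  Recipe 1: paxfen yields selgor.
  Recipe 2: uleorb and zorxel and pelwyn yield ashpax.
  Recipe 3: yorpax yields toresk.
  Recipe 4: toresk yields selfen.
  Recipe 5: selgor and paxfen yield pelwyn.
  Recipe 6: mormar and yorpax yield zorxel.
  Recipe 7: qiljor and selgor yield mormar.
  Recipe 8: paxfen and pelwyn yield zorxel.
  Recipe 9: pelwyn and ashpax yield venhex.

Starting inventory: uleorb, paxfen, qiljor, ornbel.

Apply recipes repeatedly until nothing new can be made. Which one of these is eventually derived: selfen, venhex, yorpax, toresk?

Using Recipe 1, paxfen makes selgor.
selgor and paxfen → pelwyn (Recipe 5).
Using Recipe 8, paxfen and pelwyn make zorxel.
Using Recipe 2, uleorb, zorxel, and pelwyn make ashpax.
Using Recipe 9, pelwyn and ashpax make venhex.
toresk would need yorpax (Recipe 3), but yorpax is never obtained. No rule produces yorpax, and it is not given. selfen would need toresk (Recipe 4), but toresk is never obtained.

venhex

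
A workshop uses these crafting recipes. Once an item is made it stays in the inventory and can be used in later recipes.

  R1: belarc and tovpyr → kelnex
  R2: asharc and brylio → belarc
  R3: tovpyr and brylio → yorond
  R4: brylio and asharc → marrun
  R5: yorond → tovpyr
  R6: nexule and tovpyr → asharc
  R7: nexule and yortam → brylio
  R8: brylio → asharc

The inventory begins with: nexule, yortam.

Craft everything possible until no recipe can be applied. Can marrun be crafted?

Using R7, nexule and yortam make brylio.
Using R8, brylio makes asharc.
Using R4, brylio and asharc make marrun.

Yes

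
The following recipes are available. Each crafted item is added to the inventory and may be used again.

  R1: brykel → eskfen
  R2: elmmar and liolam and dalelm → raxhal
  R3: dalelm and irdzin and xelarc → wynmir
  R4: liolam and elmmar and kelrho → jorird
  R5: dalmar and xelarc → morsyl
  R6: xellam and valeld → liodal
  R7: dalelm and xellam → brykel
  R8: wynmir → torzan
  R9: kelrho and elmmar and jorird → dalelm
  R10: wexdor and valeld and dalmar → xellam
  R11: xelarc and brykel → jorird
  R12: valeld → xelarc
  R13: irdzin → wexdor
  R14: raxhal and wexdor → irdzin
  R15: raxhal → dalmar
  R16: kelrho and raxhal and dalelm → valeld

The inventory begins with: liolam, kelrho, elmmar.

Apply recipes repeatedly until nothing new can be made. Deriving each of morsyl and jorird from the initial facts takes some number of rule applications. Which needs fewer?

jorird: liolam and elmmar and kelrho → jorird (R4). [1 rule application]
morsyl: liolam and elmmar and kelrho → jorird (R4). kelrho and elmmar and jorird → dalelm (R9). elmmar and liolam and dalelm → raxhal (R2). Using R16, kelrho, raxhal, and dalelm make valeld. raxhal → dalmar (R15). valeld → xelarc (R12). dalmar and xelarc → morsyl (R5). [7 rule applications]
jorird needs fewer.

jorird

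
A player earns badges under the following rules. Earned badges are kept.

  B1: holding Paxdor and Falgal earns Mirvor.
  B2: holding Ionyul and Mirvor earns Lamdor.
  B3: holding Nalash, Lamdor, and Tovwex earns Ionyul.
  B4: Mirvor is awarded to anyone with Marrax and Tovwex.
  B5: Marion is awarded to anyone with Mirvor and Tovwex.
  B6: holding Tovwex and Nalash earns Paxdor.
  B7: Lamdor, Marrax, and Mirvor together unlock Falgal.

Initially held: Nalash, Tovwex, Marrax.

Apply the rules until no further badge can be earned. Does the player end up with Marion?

With Marrax and Tovwex, Mirvor is earned (B4).
With Mirvor and Tovwex, Marion is earned (B5).

Yes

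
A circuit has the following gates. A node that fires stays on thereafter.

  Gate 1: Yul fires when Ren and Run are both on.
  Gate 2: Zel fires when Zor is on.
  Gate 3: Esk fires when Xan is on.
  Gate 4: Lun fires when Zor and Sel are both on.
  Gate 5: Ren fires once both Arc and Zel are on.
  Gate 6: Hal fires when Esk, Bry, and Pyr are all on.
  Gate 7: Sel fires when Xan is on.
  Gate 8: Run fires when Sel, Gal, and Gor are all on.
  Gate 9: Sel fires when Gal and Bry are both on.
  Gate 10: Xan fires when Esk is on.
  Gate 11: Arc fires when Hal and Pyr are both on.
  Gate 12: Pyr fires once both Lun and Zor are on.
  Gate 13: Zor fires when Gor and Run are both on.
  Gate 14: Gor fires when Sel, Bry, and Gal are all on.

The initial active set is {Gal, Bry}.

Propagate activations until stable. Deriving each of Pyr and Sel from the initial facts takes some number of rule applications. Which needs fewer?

Sel: Gate 9: Gal and Bry on → Sel on. [1 rule application]
Pyr: Gal and Bry are on, so Sel fires (Gate 9). Sel, Bry, and Gal are on, so Gor fires (Gate 14). Gate 8: Sel, Gal, and Gor on → Run on. Gor and Run are on, so Zor fires (Gate 13). Zor and Sel are on, so Lun fires (Gate 4). Gate 12: Lun and Zor on → Pyr on. [6 rule applications]
Sel needs fewer.

Sel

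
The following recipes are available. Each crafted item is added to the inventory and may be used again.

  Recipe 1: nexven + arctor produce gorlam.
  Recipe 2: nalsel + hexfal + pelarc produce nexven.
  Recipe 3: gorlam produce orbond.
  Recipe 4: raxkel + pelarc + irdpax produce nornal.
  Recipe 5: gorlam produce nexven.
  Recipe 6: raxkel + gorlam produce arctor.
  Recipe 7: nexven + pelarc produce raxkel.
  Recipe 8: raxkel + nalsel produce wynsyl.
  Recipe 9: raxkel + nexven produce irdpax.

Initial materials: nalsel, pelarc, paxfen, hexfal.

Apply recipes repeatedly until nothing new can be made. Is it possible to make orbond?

No

orbond would need gorlam (Recipe 3), but gorlam is never obtained.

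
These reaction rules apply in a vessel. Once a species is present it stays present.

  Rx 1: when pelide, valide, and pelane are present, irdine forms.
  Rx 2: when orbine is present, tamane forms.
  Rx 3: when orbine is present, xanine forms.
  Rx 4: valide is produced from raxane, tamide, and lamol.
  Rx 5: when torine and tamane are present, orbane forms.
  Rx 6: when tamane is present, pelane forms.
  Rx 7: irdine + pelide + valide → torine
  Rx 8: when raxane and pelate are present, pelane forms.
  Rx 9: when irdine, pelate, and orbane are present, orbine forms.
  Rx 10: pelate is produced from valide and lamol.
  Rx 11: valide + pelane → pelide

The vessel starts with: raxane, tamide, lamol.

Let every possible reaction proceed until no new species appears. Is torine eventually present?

raxane, tamide, and lamol present → valide forms (Rx 4).
valide and lamol present → pelate forms (Rx 10).
raxane and pelate present → pelane forms (Rx 8).
valide and pelane present → pelide forms (Rx 11).
pelide, valide, and pelane present → irdine forms (Rx 1).
irdine, pelide, and valide present → torine forms (Rx 7).

Yes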